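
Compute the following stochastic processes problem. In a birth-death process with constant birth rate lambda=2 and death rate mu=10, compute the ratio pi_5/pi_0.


For birth-death process, pi_n/pi_0 = (lambda/mu)^n
= (2/10)^5
= 3.2000e-04

3.2000e-04


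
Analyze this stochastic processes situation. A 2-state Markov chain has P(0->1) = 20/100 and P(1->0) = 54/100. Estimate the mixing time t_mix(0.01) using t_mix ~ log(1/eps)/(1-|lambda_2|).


lambda_2 = |1 - p01 - p10| = |1 - 0.2000 - 0.5400| = 0.2600
t_mix ~ log(1/eps)/(1 - |lambda_2|)
= log(100)/(1 - 0.2600) = 4.6052/0.7400
= 6.2232

6.2232


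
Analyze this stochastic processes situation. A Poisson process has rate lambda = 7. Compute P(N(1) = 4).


P(N(t)=k) = (lambda*t)^k * exp(-lambda*t) / k!
lambda*t = 7
= 7^4 * exp(-7) / 4!
= 2401 * 9.1188e-04 / 24
= 0.0912

0.0912


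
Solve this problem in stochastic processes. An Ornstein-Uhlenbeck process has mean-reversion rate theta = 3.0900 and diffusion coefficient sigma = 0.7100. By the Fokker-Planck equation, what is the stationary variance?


Stationary variance = sigma^2 / (2*theta)
= 0.7100^2 / (2*3.0900)
= 0.5041 / 6.1800
= 0.0816

0.0816


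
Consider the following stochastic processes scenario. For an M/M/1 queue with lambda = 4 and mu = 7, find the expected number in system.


rho = 4/7 = 0.5714
L = rho/(1-rho)
= 0.5714/0.4286
= 1.3333

1.3333


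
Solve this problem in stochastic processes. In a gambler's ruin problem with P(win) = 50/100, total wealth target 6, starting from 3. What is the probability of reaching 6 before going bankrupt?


p = 1/2: P(win) = i/N = 3/6
= 0.5000

0.5000


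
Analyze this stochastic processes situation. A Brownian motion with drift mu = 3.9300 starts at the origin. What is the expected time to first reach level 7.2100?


Expected first passage time = a/mu
= 7.2100/3.9300
= 1.8346

1.8346


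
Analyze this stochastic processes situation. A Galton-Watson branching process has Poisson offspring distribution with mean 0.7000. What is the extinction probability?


Since mu = 0.7000 <= 1, extinction probability = 1.

1.0000


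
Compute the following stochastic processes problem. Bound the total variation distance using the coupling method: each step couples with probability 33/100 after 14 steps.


TV distance bound <= (1-delta)^n
= (1 - 0.3300)^14
= 0.6700^14
= 0.0037

0.0037


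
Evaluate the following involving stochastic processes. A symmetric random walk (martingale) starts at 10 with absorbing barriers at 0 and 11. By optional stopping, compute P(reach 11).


By optional stopping theorem: E(M at tau) = M(0) = 10
P(hit 11)*11 + P(hit 0)*0 = 10
P(hit 11) = (10 - 0)/(11 - 0) = 10/11 = 0.9091

0.9091


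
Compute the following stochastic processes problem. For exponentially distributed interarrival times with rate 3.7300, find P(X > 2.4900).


P(X > t) = exp(-lambda * t)
= exp(-3.7300 * 2.4900)
= exp(-9.2877) = 9.2556e-05

9.2556e-05


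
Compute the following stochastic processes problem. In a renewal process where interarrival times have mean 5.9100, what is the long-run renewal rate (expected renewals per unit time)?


Long-run renewal rate = 1/E(X)
= 1/5.9100
= 0.1692

0.1692


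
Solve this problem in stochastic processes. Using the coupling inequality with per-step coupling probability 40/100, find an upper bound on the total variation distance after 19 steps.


TV distance bound <= (1-delta)^n
= (1 - 0.4000)^19
= 0.6000^19
= 6.0936e-05

6.0936e-05


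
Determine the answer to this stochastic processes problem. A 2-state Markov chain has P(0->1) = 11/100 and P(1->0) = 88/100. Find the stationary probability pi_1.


Stationary distribution: pi_0 = p10/(p01+p10), pi_1 = p01/(p01+p10)
p01 = 0.1100, p10 = 0.8800
pi_1 = 0.1111

0.1111


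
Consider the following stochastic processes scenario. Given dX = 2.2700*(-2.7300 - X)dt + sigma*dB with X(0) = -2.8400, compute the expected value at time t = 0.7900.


E[X(t)] = mu + (X(0) - mu)*exp(-theta*t)
= -2.7300 + (-2.8400 - -2.7300)*exp(-2.2700*0.7900)
= -2.7300 + -0.1100 * 0.1664
= -2.7483

-2.7483


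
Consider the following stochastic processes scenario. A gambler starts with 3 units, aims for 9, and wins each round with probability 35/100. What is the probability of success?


Gambler's ruin formula:
r = q/p = 0.6500/0.3500 = 1.8571
P(win) = (1 - r^i)/(1 - r^N)
= (1 - 1.8571^3)/(1 - 1.8571^9)
= 0.0206

0.0206


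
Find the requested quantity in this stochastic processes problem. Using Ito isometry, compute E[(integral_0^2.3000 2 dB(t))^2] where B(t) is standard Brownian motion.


By Ito isometry: E[(int f dB)^2] = int f^2 dt
= 2^2 * 2.3000
= 4 * 2.3000 = 9.2000

9.2000


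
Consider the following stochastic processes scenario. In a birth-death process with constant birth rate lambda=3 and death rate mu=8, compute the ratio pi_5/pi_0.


For birth-death process, pi_n/pi_0 = (lambda/mu)^n
= (3/8)^5
= 0.0074

0.0074


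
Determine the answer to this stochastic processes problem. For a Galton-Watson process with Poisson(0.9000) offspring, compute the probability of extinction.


Since mu = 0.9000 <= 1, extinction probability = 1.

1.0000


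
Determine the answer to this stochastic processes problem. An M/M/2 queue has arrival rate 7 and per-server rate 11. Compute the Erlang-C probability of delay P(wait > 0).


a = lambda/mu = 0.6364
rho = a/c = 0.3182
Erlang-C formula applied:
C(c,a) = 0.1536

0.1536


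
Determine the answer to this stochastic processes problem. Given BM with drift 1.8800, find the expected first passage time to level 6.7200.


Expected first passage time = a/mu
= 6.7200/1.8800
= 3.5745

3.5745


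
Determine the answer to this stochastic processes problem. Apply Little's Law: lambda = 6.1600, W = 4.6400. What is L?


Little's Law: L = lambda * W
= 6.1600 * 4.6400
= 28.5824

28.5824


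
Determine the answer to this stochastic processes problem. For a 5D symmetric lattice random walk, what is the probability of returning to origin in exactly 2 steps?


P(return in 2 steps) = P(reverse first step) = 1/(2d)
= 1/10
= 0.1000

0.1000


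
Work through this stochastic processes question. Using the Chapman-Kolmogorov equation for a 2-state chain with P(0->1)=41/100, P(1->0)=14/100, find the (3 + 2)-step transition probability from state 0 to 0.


P^5 = P^3 * P^2
Computing via matrix multiplication of the transition matrix.
Entry (0,0) of P^5 = 0.2683

0.2683


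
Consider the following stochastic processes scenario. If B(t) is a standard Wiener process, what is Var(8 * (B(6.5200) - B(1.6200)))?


Var(alpha*(B(t)-B(s))) = alpha^2 * (t-s)
= 8^2 * (6.5200 - 1.6200)
= 64 * 4.9000
= 313.6000

313.6000


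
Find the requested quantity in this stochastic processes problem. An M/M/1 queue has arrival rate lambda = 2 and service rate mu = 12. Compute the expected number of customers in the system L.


rho = 2/12 = 0.1667
L = rho/(1-rho)
= 0.1667/0.8333
= 0.2000

0.2000


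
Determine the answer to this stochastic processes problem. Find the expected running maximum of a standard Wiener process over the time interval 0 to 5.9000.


E(max B(s)) = sqrt(2t/pi)
= sqrt(2*5.9000/pi)
= sqrt(3.7561)
= 1.9381

1.9381


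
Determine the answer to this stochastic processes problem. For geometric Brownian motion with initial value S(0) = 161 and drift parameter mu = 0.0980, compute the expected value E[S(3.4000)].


E[S(t)] = S(0) * exp(mu * t)
= 161 * exp(0.0980 * 3.4000)
= 161 * 1.3954
= 224.6636

224.6636


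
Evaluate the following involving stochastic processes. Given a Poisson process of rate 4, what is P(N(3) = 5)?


P(N(t)=k) = (lambda*t)^k * exp(-lambda*t) / k!
lambda*t = 12
= 12^5 * exp(-12) / 5!
= 248832 * 6.1442e-06 / 120
= 0.0127

0.0127


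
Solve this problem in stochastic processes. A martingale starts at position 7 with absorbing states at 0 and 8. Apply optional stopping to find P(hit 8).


By optional stopping theorem: E(M at tau) = M(0) = 7
P(hit 8)*8 + P(hit 0)*0 = 7
P(hit 8) = (7 - 0)/(8 - 0) = 7/8 = 0.8750

0.8750


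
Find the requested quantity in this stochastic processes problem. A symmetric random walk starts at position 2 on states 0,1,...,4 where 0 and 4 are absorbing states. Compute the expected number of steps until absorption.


For symmetric RW on 0,...,N with absorbing barriers, E(i) = i*(N-i)
E(2) = 2 * 2 = 4

4


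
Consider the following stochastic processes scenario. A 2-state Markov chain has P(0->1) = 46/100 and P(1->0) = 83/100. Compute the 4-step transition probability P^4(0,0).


Computing P^4 by matrix multiplication.
P = [[0.5400, 0.4600], [0.8300, 0.1700]]
After raising P to the power 4:
P^4(0,0) = 0.6459

0.6459


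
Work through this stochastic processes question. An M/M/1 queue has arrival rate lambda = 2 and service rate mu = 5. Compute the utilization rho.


rho = lambda/mu
= 2/5
= 0.4000

0.4000


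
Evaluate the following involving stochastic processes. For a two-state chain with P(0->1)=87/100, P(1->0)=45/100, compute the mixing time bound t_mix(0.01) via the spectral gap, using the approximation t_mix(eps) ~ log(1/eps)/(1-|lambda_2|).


lambda_2 = |1 - p01 - p10| = |1 - 0.8700 - 0.4500| = 0.3200
t_mix ~ log(1/eps)/(1 - |lambda_2|)
= log(100)/(1 - 0.3200) = 4.6052/0.6800
= 6.7723

6.7723


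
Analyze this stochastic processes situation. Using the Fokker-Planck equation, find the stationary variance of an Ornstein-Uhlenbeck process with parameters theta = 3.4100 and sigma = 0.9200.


Stationary variance = sigma^2 / (2*theta)
= 0.9200^2 / (2*3.4100)
= 0.8464 / 6.8200
= 0.1241

0.1241


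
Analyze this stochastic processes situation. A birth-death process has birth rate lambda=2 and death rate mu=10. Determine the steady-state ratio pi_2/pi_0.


For birth-death process, pi_n/pi_0 = (lambda/mu)^n
= (2/10)^2
= 0.0400

0.0400


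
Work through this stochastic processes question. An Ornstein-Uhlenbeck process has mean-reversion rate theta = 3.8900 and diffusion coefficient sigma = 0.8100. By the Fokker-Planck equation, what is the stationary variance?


Stationary variance = sigma^2 / (2*theta)
= 0.8100^2 / (2*3.8900)
= 0.6561 / 7.7800
= 0.0843

0.0843


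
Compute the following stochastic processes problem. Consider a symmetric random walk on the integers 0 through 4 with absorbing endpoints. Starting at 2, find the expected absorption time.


For symmetric RW on 0,...,N with absorbing barriers, E(i) = i*(N-i)
E(2) = 2 * 2 = 4

4


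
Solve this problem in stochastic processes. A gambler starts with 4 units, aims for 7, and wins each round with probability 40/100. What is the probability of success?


Gambler's ruin formula:
r = q/p = 0.6000/0.4000 = 1.5000
P(win) = (1 - r^i)/(1 - r^N)
= (1 - 1.5000^4)/(1 - 1.5000^7)
= 0.2525

0.2525


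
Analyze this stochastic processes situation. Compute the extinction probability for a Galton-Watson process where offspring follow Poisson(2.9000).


Since mu = 2.9000 > 1, extinction prob q < 1.
Solve s = exp(mu*(s-1)) iteratively.
q = 0.0668

0.0668


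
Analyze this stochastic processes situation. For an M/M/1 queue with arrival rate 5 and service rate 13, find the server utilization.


rho = lambda/mu
= 5/13
= 0.3846

0.3846


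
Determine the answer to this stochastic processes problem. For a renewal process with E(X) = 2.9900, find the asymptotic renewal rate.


Long-run renewal rate = 1/E(X)
= 1/2.9900
= 0.3344

0.3344


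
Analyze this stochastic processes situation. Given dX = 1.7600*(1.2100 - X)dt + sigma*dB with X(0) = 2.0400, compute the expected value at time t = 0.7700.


E[X(t)] = mu + (X(0) - mu)*exp(-theta*t)
= 1.2100 + (2.0400 - 1.2100)*exp(-1.7600*0.7700)
= 1.2100 + 0.8300 * 0.2579
= 1.4241

1.4241


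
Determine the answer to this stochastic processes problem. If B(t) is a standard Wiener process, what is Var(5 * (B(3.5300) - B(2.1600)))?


Var(alpha*(B(t)-B(s))) = alpha^2 * (t-s)
= 5^2 * (3.5300 - 2.1600)
= 25 * 1.3700
= 34.2500

34.2500


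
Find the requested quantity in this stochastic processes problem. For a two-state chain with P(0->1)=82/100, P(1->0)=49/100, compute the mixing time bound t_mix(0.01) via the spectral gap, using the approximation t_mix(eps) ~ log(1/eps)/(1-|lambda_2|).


lambda_2 = |1 - p01 - p10| = |1 - 0.8200 - 0.4900| = 0.3100
t_mix ~ log(1/eps)/(1 - |lambda_2|)
= log(100)/(1 - 0.3100) = 4.6052/0.6900
= 6.6742

6.6742


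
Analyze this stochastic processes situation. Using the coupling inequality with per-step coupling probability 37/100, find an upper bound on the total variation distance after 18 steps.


TV distance bound <= (1-delta)^n
= (1 - 0.3700)^18
= 0.6300^18
= 2.4442e-04

2.4442e-04


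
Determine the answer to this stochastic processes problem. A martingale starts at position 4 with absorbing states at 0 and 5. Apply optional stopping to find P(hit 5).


By optional stopping theorem: E(M at tau) = M(0) = 4
P(hit 5)*5 + P(hit 0)*0 = 4
P(hit 5) = (4 - 0)/(5 - 0) = 4/5 = 0.8000

0.8000


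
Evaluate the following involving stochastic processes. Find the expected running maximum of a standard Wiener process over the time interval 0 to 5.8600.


E(max B(s)) = sqrt(2t/pi)
= sqrt(2*5.8600/pi)
= sqrt(3.7306)
= 1.9315

1.9315


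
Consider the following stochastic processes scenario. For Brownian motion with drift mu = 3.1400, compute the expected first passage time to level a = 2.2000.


Expected first passage time = a/mu
= 2.2000/3.1400
= 0.7006

0.7006


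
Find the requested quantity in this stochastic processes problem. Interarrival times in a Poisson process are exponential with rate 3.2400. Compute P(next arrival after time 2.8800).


P(X > t) = exp(-lambda * t)
= exp(-3.2400 * 2.8800)
= exp(-9.3312) = 8.8616e-05

8.8616e-05


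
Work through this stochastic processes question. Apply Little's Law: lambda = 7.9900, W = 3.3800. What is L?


Little's Law: L = lambda * W
= 7.9900 * 3.3800
= 27.0062

27.0062


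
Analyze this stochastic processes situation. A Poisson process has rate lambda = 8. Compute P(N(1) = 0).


P(N(t)=k) = (lambda*t)^k * exp(-lambda*t) / k!
lambda*t = 8
= 8^0 * exp(-8) / 0!
= 1 * 3.3546e-04 / 1
= 3.3546e-04

3.3546e-04


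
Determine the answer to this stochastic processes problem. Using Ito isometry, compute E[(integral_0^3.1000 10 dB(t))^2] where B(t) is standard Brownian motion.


By Ito isometry: E[(int f dB)^2] = int f^2 dt
= 10^2 * 3.1000
= 100 * 3.1000 = 310.0000

310.0000


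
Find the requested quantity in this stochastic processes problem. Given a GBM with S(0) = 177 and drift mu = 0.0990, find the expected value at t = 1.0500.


E[S(t)] = S(0) * exp(mu * t)
= 177 * exp(0.0990 * 1.0500)
= 177 * 1.1095
= 196.3895

196.3895


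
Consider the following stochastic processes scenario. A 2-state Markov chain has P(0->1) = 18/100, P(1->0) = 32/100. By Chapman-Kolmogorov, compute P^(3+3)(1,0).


P^6 = P^3 * P^3
Computing via matrix multiplication of the transition matrix.
Entry (1,0) of P^6 = 0.6300

0.6300


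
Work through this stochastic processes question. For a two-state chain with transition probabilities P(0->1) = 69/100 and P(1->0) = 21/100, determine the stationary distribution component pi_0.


Stationary distribution: pi_0 = p10/(p01+p10), pi_1 = p01/(p01+p10)
p01 = 0.6900, p10 = 0.2100
pi_0 = 0.2333

0.2333


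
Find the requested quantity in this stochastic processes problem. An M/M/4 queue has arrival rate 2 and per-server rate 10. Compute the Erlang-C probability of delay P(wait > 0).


a = lambda/mu = 0.2000
rho = a/c = 0.0500
Erlang-C formula applied:
C(c,a) = 5.7455e-05

5.7455e-05


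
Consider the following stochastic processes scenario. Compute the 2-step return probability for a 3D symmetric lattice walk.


P(return in 2 steps) = P(reverse first step) = 1/(2d)
= 1/6
= 0.1667

0.1667


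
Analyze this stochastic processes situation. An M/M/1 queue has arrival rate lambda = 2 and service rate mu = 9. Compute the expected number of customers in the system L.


rho = 2/9 = 0.2222
L = rho/(1-rho)
= 0.2222/0.7778
= 0.2857

0.2857


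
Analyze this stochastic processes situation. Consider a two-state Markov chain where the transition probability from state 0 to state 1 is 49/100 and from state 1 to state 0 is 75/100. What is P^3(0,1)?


Computing P^3 by matrix multiplication.
P = [[0.5100, 0.4900], [0.7500, 0.2500]]
After raising P to the power 3:
P^3(0,1) = 0.4006

0.4006


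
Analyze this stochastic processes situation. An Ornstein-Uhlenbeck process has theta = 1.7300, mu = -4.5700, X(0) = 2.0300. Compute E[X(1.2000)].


E[X(t)] = mu + (X(0) - mu)*exp(-theta*t)
= -4.5700 + (2.0300 - -4.5700)*exp(-1.7300*1.2000)
= -4.5700 + 6.6000 * 0.1254
= -3.7422

-3.7422


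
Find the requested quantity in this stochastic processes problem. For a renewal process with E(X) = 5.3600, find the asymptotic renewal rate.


Long-run renewal rate = 1/E(X)
= 1/5.3600
= 0.1866

0.1866


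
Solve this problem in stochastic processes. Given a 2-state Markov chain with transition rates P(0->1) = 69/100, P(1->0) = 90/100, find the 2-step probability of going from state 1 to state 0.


Computing P^2 by matrix multiplication.
P = [[0.3100, 0.6900], [0.9000, 0.1000]]
After raising P to the power 2:
P^2(1,0) = 0.3690

0.3690


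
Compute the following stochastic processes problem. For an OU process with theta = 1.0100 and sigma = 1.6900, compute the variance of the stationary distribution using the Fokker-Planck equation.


Stationary variance = sigma^2 / (2*theta)
= 1.6900^2 / (2*1.0100)
= 2.8561 / 2.0200
= 1.4139

1.4139


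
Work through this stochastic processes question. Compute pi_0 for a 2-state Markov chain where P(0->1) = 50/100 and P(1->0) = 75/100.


Stationary distribution: pi_0 = p10/(p01+p10), pi_1 = p01/(p01+p10)
p01 = 0.5000, p10 = 0.7500
pi_0 = 0.6000

0.6000


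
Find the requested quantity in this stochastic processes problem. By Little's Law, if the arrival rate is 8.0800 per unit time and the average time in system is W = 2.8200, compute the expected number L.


Little's Law: L = lambda * W
= 8.0800 * 2.8200
= 22.7856

22.7856


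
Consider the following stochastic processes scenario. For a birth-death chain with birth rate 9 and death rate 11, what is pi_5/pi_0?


For birth-death process, pi_n/pi_0 = (lambda/mu)^n
= (9/11)^5
= 0.3666

0.3666


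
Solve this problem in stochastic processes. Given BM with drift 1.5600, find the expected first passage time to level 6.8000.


Expected first passage time = a/mu
= 6.8000/1.5600
= 4.3590

4.3590


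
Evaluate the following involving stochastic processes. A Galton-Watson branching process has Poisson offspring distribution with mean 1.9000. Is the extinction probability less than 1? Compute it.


Since mu = 1.9000 > 1, extinction prob q < 1.
Solve s = exp(mu*(s-1)) iteratively.
q = 0.2328

0.2328


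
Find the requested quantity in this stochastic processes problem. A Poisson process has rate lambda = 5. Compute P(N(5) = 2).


P(N(t)=k) = (lambda*t)^k * exp(-lambda*t) / k!
lambda*t = 25
= 25^2 * exp(-25) / 2!
= 625 * 1.3888e-11 / 2
= 4.3400e-09

4.3400e-09


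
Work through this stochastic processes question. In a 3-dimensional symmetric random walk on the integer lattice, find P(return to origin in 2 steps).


P(return in 2 steps) = P(reverse first step) = 1/(2d)
= 1/6
= 0.1667

0.1667


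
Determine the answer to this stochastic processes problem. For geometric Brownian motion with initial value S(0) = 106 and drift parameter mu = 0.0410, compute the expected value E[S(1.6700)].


E[S(t)] = S(0) * exp(mu * t)
= 106 * exp(0.0410 * 1.6700)
= 106 * 1.0709
= 113.5121

113.5121


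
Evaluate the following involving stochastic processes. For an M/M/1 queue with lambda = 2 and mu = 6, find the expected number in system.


rho = 2/6 = 0.3333
L = rho/(1-rho)
= 0.3333/0.6667
= 0.5000

0.5000


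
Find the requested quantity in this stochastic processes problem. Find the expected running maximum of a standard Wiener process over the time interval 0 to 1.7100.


E(max B(s)) = sqrt(2t/pi)
= sqrt(2*1.7100/pi)
= sqrt(1.0886)
= 1.0434

1.0434


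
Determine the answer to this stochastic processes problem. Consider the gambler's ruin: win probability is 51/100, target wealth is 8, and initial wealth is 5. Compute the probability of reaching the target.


Gambler's ruin formula:
r = q/p = 0.4900/0.5100 = 0.9608
P(win) = (1 - r^i)/(1 - r^N)
= (1 - 0.9608^5)/(1 - 0.9608^8)
= 0.6619

0.6619


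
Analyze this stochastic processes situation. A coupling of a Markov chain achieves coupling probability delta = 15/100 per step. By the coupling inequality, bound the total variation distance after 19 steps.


TV distance bound <= (1-delta)^n
= (1 - 0.1500)^19
= 0.8500^19
= 0.0456

0.0456


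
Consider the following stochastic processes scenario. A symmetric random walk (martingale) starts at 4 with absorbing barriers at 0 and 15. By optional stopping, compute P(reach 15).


By optional stopping theorem: E(M at tau) = M(0) = 4
P(hit 15)*15 + P(hit 0)*0 = 4
P(hit 15) = (4 - 0)/(15 - 0) = 4/15 = 0.2667

0.2667


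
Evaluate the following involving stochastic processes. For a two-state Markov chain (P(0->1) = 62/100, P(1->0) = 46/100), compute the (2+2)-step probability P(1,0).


P^4 = P^2 * P^2
Computing via matrix multiplication of the transition matrix.
Entry (1,0) of P^4 = 0.4259

0.4259


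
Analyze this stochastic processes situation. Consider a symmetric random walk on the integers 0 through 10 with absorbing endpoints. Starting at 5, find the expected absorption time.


For symmetric RW on 0,...,N with absorbing barriers, E(i) = i*(N-i)
E(5) = 5 * 5 = 25

25


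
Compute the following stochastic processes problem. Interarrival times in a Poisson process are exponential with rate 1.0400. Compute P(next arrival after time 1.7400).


P(X > t) = exp(-lambda * t)
= exp(-1.0400 * 1.7400)
= exp(-1.8096) = 0.1637

0.1637


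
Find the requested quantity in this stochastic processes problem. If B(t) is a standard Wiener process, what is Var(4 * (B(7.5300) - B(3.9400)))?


Var(alpha*(B(t)-B(s))) = alpha^2 * (t-s)
= 4^2 * (7.5300 - 3.9400)
= 16 * 3.5900
= 57.4400

57.4400


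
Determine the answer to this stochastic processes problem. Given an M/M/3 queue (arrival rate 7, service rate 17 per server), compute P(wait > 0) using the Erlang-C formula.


a = lambda/mu = 0.4118
rho = a/c = 0.1373
Erlang-C formula applied:
C(c,a) = 0.0089

0.0089


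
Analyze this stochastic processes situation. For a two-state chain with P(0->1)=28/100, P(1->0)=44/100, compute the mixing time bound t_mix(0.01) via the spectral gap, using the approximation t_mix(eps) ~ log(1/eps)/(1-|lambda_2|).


lambda_2 = |1 - p01 - p10| = |1 - 0.2800 - 0.4400| = 0.2800
t_mix ~ log(1/eps)/(1 - |lambda_2|)
= log(100)/(1 - 0.2800) = 4.6052/0.7200
= 6.3961

6.3961


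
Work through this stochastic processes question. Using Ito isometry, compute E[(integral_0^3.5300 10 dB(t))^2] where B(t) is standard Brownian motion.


By Ito isometry: E[(int f dB)^2] = int f^2 dt
= 10^2 * 3.5300
= 100 * 3.5300 = 353.0000

353.0000


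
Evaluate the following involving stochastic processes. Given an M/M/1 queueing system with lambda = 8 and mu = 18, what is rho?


rho = lambda/mu
= 8/18
= 0.4444

0.4444


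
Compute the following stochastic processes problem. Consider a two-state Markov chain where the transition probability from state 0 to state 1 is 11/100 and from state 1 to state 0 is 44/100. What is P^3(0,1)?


Computing P^3 by matrix multiplication.
P = [[0.8900, 0.1100], [0.4400, 0.5600]]
After raising P to the power 3:
P^3(0,1) = 0.1818

0.1818


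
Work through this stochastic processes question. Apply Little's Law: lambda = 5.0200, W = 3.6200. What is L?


Little's Law: L = lambda * W
= 5.0200 * 3.6200
= 18.1724

18.1724


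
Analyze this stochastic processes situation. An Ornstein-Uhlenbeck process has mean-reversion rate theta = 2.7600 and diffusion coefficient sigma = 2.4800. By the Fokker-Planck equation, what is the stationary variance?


Stationary variance = sigma^2 / (2*theta)
= 2.4800^2 / (2*2.7600)
= 6.1504 / 5.5200
= 1.1142

1.1142


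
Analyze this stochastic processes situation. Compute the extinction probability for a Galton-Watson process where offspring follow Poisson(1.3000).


Since mu = 1.3000 > 1, extinction prob q < 1.
Solve s = exp(mu*(s-1)) iteratively.
q = 0.5770

0.5770


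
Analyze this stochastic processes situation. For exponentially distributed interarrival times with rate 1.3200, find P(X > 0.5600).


P(X > t) = exp(-lambda * t)
= exp(-1.3200 * 0.5600)
= exp(-0.7392) = 0.4775

0.4775


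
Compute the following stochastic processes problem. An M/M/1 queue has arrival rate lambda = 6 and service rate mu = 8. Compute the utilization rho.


rho = lambda/mu
= 6/8
= 0.7500

0.7500


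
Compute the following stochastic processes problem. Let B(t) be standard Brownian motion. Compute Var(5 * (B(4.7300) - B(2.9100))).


Var(alpha*(B(t)-B(s))) = alpha^2 * (t-s)
= 5^2 * (4.7300 - 2.9100)
= 25 * 1.8200
= 45.5000

45.5000


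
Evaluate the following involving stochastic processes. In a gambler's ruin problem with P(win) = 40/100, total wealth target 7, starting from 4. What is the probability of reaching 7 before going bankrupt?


Gambler's ruin formula:
r = q/p = 0.6000/0.4000 = 1.5000
P(win) = (1 - r^i)/(1 - r^N)
= (1 - 1.5000^4)/(1 - 1.5000^7)
= 0.2525

0.2525


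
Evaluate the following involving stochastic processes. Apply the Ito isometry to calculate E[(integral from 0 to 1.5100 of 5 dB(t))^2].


By Ito isometry: E[(int f dB)^2] = int f^2 dt
= 5^2 * 1.5100
= 25 * 1.5100 = 37.7500

37.7500


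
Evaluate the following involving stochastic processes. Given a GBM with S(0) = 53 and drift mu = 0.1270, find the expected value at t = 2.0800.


E[S(t)] = S(0) * exp(mu * t)
= 53 * exp(0.1270 * 2.0800)
= 53 * 1.3023
= 69.0238

69.0238


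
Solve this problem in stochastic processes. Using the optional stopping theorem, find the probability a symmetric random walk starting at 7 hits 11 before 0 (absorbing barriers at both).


By optional stopping theorem: E(M at tau) = M(0) = 7
P(hit 11)*11 + P(hit 0)*0 = 7
P(hit 11) = (7 - 0)/(11 - 0) = 7/11 = 0.6364

0.6364


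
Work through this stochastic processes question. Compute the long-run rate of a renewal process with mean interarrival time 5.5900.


Long-run renewal rate = 1/E(X)
= 1/5.5900
= 0.1789

0.1789


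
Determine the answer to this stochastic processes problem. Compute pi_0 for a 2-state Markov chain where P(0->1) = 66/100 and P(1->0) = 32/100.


Stationary distribution: pi_0 = p10/(p01+p10), pi_1 = p01/(p01+p10)
p01 = 0.6600, p10 = 0.3200
pi_0 = 0.3265

0.3265


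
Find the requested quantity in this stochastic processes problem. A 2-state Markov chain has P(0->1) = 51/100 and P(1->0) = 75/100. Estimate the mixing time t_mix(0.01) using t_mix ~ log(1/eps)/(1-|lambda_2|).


lambda_2 = |1 - p01 - p10| = |1 - 0.5100 - 0.7500| = 0.2600
t_mix ~ log(1/eps)/(1 - |lambda_2|)
= log(100)/(1 - 0.2600) = 4.6052/0.7400
= 6.2232

6.2232


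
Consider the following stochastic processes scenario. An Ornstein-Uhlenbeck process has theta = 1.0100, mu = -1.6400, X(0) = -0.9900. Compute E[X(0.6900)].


E[X(t)] = mu + (X(0) - mu)*exp(-theta*t)
= -1.6400 + (-0.9900 - -1.6400)*exp(-1.0100*0.6900)
= -1.6400 + 0.6500 * 0.4981
= -1.3162

-1.3162


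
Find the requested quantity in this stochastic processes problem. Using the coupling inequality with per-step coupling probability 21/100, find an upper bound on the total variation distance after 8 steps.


TV distance bound <= (1-delta)^n
= (1 - 0.2100)^8
= 0.7900^8
= 0.1517

0.1517


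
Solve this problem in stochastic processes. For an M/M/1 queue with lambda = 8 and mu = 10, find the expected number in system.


rho = 8/10 = 0.8000
L = rho/(1-rho)
= 0.8000/0.2000
= 4.0000

4.0000


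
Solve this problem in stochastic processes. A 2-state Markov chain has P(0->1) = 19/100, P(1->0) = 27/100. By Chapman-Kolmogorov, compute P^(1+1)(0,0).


P^2 = P^1 * P^1
Computing via matrix multiplication of the transition matrix.
Entry (0,0) of P^2 = 0.7074

0.7074


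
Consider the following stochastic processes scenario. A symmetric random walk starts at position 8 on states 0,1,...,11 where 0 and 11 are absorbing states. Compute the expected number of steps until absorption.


For symmetric RW on 0,...,N with absorbing barriers, E(i) = i*(N-i)
E(8) = 8 * 3 = 24

24


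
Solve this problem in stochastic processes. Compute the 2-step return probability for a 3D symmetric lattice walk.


P(return in 2 steps) = P(reverse first step) = 1/(2d)
= 1/6
= 0.1667

0.1667


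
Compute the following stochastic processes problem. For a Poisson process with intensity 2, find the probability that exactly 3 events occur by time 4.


P(N(t)=k) = (lambda*t)^k * exp(-lambda*t) / k!
lambda*t = 8
= 8^3 * exp(-8) / 3!
= 512 * 3.3546e-04 / 6
= 0.0286

0.0286


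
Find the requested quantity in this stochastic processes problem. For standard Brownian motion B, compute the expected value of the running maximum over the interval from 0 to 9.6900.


E(max B(s)) = sqrt(2t/pi)
= sqrt(2*9.6900/pi)
= sqrt(6.1688)
= 2.4837

2.4837


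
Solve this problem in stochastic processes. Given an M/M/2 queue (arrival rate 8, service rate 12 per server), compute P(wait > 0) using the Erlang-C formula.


a = lambda/mu = 0.6667
rho = a/c = 0.3333
Erlang-C formula applied:
C(c,a) = 0.1667

0.1667


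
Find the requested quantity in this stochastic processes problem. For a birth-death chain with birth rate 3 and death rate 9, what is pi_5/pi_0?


For birth-death process, pi_n/pi_0 = (lambda/mu)^n
= (3/9)^5
= 0.0041

0.0041


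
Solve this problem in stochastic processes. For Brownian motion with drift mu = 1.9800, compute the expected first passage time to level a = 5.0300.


Expected first passage time = a/mu
= 5.0300/1.9800
= 2.5404

2.5404


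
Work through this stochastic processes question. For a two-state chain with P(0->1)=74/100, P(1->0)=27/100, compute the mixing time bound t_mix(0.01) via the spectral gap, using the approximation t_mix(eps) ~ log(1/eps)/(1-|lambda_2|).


lambda_2 = |1 - p01 - p10| = |1 - 0.7400 - 0.2700| = 0.0100
t_mix ~ log(1/eps)/(1 - |lambda_2|)
= log(100)/(1 - 0.0100) = 4.6052/0.9900
= 4.6517

4.6517


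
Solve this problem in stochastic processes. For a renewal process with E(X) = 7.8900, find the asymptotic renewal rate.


Long-run renewal rate = 1/E(X)
= 1/7.8900
= 0.1267

0.1267


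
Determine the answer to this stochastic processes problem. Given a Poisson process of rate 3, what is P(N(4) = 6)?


P(N(t)=k) = (lambda*t)^k * exp(-lambda*t) / k!
lambda*t = 12
= 12^6 * exp(-12) / 6!
= 2985984 * 6.1442e-06 / 720
= 0.0255

0.0255


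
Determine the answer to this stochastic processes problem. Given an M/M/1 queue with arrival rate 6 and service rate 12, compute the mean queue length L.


rho = 6/12 = 0.5000
L = rho/(1-rho)
= 0.5000/0.5000
= 1.0000

1.0000


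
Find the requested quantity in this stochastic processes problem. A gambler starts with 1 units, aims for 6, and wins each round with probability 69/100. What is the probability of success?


Gambler's ruin formula:
r = q/p = 0.3100/0.6900 = 0.4493
P(win) = (1 - r^i)/(1 - r^N)
= (1 - 0.4493^1)/(1 - 0.4493^6)
= 0.5553

0.5553


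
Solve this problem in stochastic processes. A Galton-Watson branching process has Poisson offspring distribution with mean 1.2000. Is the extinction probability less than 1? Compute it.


Since mu = 1.2000 > 1, extinction prob q < 1.
Solve s = exp(mu*(s-1)) iteratively.
q = 0.6863

0.6863


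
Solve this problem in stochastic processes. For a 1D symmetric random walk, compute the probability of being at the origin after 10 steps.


P(S(10) = 0) = C(10,5) / 4^5
= 252 / 1024
= 0.2461

0.2461


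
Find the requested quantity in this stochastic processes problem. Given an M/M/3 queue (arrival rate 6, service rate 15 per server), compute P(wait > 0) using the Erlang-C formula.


a = lambda/mu = 0.4000
rho = a/c = 0.1333
Erlang-C formula applied:
C(c,a) = 0.0082

0.0082


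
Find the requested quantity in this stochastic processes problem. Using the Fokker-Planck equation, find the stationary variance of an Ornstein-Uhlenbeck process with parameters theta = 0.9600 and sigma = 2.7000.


Stationary variance = sigma^2 / (2*theta)
= 2.7000^2 / (2*0.9600)
= 7.2900 / 1.9200
= 3.7969

3.7969


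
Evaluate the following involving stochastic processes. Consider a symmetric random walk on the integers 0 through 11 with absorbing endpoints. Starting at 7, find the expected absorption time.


For symmetric RW on 0,...,N with absorbing barriers, E(i) = i*(N-i)
E(7) = 7 * 4 = 28

28


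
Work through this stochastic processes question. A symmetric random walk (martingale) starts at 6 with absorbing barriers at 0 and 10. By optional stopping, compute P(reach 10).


By optional stopping theorem: E(M at tau) = M(0) = 6
P(hit 10)*10 + P(hit 0)*0 = 6
P(hit 10) = (6 - 0)/(10 - 0) = 3/5 = 0.6000

0.6000


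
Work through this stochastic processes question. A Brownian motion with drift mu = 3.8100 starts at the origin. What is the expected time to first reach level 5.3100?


Expected first passage time = a/mu
= 5.3100/3.8100
= 1.3937

1.3937


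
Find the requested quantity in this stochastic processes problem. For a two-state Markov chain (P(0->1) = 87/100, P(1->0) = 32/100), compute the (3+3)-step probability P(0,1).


P^6 = P^3 * P^3
Computing via matrix multiplication of the transition matrix.
Entry (0,1) of P^6 = 0.7311

0.7311


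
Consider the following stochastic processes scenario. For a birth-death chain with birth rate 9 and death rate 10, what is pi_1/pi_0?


For birth-death process, pi_n/pi_0 = (lambda/mu)^n
= (9/10)^1
= 0.9000

0.9000


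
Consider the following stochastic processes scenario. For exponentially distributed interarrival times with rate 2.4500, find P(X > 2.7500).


P(X > t) = exp(-lambda * t)
= exp(-2.4500 * 2.7500)
= exp(-6.7375) = 0.0012

0.0012


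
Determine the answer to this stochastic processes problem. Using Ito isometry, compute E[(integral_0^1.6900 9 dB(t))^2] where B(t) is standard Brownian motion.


By Ito isometry: E[(int f dB)^2] = int f^2 dt
= 9^2 * 1.6900
= 81 * 1.6900 = 136.8900

136.8900


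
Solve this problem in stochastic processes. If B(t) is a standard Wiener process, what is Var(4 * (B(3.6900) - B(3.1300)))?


Var(alpha*(B(t)-B(s))) = alpha^2 * (t-s)
= 4^2 * (3.6900 - 3.1300)
= 16 * 0.5600
= 8.9600

8.9600


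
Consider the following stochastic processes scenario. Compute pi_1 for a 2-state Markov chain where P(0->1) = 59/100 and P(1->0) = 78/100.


Stationary distribution: pi_0 = p10/(p01+p10), pi_1 = p01/(p01+p10)
p01 = 0.5900, p10 = 0.7800
pi_1 = 0.4307

0.4307


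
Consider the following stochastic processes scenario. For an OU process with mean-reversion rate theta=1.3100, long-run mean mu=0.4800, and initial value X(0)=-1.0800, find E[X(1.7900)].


E[X(t)] = mu + (X(0) - mu)*exp(-theta*t)
= 0.4800 + (-1.0800 - 0.4800)*exp(-1.3100*1.7900)
= 0.4800 + -1.5600 * 0.0959
= 0.3305

0.3305


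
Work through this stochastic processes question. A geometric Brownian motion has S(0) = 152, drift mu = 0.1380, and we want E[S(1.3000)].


E[S(t)] = S(0) * exp(mu * t)
= 152 * exp(0.1380 * 1.3000)
= 152 * 1.1965
= 181.8679

181.8679


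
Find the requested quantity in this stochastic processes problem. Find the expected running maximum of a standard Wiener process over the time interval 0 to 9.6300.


E(max B(s)) = sqrt(2t/pi)
= sqrt(2*9.6300/pi)
= sqrt(6.1306)
= 2.4760

2.4760


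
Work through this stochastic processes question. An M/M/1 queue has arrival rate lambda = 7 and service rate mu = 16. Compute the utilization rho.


rho = lambda/mu
= 7/16
= 0.4375

0.4375


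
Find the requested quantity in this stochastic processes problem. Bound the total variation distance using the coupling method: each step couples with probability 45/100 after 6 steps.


TV distance bound <= (1-delta)^n
= (1 - 0.4500)^6
= 0.5500^6
= 0.0277

0.0277


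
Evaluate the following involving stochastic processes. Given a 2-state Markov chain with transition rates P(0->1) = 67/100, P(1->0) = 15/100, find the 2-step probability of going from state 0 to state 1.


Computing P^2 by matrix multiplication.
P = [[0.3300, 0.6700], [0.1500, 0.8500]]
After raising P to the power 2:
P^2(0,1) = 0.7906

0.7906


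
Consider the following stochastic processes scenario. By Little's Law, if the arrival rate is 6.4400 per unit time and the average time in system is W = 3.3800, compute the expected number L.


Little's Law: L = lambda * W
= 6.4400 * 3.3800
= 21.7672

21.7672


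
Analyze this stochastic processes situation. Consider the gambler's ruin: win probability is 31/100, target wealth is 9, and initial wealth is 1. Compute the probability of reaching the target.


Gambler's ruin formula:
r = q/p = 0.6900/0.3100 = 2.2258
P(win) = (1 - r^i)/(1 - r^N)
= (1 - 2.2258^1)/(1 - 2.2258^9)
= 9.1487e-04

9.1487e-04


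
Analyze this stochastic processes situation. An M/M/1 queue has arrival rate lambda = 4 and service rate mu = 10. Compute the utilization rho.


rho = lambda/mu
= 4/10
= 0.4000

0.4000


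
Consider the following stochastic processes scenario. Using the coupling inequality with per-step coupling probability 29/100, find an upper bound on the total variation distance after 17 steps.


TV distance bound <= (1-delta)^n
= (1 - 0.2900)^17
= 0.7100^17
= 0.0030

0.0030


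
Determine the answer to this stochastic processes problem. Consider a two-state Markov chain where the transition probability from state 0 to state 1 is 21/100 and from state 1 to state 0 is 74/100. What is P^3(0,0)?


Computing P^3 by matrix multiplication.
P = [[0.7900, 0.2100], [0.7400, 0.2600]]
After raising P to the power 3:
P^3(0,0) = 0.7790

0.7790


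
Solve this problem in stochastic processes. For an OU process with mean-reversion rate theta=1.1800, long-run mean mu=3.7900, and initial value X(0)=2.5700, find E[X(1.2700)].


E[X(t)] = mu + (X(0) - mu)*exp(-theta*t)
= 3.7900 + (2.5700 - 3.7900)*exp(-1.1800*1.2700)
= 3.7900 + -1.2200 * 0.2234
= 3.5174

3.5174


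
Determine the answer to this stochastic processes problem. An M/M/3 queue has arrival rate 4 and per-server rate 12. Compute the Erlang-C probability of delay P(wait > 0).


a = lambda/mu = 0.3333
rho = a/c = 0.1111
Erlang-C formula applied:
C(c,a) = 0.0050

0.0050


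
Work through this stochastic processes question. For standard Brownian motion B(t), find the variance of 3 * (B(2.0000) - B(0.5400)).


Var(alpha*(B(t)-B(s))) = alpha^2 * (t-s)
= 3^2 * (2.0000 - 0.5400)
= 9 * 1.4600
= 13.1400

13.1400


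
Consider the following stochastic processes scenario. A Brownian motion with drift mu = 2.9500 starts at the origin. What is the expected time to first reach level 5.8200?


Expected first passage time = a/mu
= 5.8200/2.9500
= 1.9729

1.9729


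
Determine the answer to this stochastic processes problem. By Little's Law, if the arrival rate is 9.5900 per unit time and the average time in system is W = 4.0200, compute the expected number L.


Little's Law: L = lambda * W
= 9.5900 * 4.0200
= 38.5518

38.5518


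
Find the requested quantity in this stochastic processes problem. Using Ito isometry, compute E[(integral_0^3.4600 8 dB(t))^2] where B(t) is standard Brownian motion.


By Ito isometry: E[(int f dB)^2] = int f^2 dt
= 8^2 * 3.4600
= 64 * 3.4600 = 221.4400

221.4400
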